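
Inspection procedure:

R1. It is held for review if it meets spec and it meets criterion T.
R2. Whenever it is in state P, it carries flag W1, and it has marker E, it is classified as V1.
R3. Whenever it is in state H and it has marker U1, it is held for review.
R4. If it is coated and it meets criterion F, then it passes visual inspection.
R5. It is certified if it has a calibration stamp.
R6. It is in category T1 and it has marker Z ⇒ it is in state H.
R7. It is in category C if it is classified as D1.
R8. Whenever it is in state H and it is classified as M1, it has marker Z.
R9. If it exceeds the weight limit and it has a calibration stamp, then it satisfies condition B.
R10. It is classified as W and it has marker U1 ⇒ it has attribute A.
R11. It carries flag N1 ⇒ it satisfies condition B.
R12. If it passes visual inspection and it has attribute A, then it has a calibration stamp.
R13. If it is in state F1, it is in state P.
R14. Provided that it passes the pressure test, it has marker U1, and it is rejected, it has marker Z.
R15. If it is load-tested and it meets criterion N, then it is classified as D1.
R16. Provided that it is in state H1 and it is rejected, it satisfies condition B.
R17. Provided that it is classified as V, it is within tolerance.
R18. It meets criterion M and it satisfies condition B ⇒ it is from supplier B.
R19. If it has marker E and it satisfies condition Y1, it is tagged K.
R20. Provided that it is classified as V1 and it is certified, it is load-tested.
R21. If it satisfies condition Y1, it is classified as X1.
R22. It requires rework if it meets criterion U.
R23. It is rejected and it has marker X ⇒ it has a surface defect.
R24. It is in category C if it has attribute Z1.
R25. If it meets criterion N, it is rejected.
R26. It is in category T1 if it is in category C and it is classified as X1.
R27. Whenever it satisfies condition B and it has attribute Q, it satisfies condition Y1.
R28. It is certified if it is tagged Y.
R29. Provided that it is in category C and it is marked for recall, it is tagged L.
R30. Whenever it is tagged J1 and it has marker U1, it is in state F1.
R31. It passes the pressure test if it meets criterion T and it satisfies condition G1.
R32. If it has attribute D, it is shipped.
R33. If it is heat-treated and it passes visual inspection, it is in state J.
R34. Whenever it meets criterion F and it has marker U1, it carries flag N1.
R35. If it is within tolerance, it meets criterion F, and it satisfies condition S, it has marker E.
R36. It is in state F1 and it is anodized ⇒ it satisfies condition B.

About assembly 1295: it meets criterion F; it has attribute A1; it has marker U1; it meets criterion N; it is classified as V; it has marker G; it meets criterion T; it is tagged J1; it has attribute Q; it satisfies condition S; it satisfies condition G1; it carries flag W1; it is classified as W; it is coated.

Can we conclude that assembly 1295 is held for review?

Yes

By R4 (it is coated, it meets criterion F): it passes visual inspection.
By R10 (it is classified as W, it has marker U1): it has attribute A.
By R12 (it passes visual inspection, it has attribute A): it has a calibration stamp.
By R17 (it is classified as V): it is within tolerance.
By R25 (it meets criterion N): it is rejected.
By R30 (it is tagged J1, it has marker U1): it is in state F1.
By R31 (it meets criterion T, it satisfies condition G1): it passes the pressure test.
By R34 (it meets criterion F, it has marker U1): it carries flag N1.
By R35 (it is within tolerance, it meets criterion F, it satisfies condition S): it has marker E.
By R5 (it has a calibration stamp): it is certified.
By R11 (it carries flag N1): it satisfies condition B.
By R13 (it is in state F1): it is in state P.
By R14 (it passes the pressure test, it has marker U1, it is rejected): it has marker Z.
By R27 (it satisfies condition B, it has attribute Q): it satisfies condition Y1.
By R2 (it is in state P, it carries flag W1, it has marker E): it is classified as V1.
By R20 (it is classified as V1, it is certified): it is load-tested.
By R21 (it satisfies condition Y1): it is classified as X1.
By R15 (it is load-tested, it meets criterion N): it is classified as D1.
By R7 (it is classified as D1): it is in category C.
By R26 (it is in category C, it is classified as X1): it is in category T1.
By R6 (it is in category T1, it has marker Z): it is in state H.
By R3 (it is in state H, it has marker U1): it is held for review.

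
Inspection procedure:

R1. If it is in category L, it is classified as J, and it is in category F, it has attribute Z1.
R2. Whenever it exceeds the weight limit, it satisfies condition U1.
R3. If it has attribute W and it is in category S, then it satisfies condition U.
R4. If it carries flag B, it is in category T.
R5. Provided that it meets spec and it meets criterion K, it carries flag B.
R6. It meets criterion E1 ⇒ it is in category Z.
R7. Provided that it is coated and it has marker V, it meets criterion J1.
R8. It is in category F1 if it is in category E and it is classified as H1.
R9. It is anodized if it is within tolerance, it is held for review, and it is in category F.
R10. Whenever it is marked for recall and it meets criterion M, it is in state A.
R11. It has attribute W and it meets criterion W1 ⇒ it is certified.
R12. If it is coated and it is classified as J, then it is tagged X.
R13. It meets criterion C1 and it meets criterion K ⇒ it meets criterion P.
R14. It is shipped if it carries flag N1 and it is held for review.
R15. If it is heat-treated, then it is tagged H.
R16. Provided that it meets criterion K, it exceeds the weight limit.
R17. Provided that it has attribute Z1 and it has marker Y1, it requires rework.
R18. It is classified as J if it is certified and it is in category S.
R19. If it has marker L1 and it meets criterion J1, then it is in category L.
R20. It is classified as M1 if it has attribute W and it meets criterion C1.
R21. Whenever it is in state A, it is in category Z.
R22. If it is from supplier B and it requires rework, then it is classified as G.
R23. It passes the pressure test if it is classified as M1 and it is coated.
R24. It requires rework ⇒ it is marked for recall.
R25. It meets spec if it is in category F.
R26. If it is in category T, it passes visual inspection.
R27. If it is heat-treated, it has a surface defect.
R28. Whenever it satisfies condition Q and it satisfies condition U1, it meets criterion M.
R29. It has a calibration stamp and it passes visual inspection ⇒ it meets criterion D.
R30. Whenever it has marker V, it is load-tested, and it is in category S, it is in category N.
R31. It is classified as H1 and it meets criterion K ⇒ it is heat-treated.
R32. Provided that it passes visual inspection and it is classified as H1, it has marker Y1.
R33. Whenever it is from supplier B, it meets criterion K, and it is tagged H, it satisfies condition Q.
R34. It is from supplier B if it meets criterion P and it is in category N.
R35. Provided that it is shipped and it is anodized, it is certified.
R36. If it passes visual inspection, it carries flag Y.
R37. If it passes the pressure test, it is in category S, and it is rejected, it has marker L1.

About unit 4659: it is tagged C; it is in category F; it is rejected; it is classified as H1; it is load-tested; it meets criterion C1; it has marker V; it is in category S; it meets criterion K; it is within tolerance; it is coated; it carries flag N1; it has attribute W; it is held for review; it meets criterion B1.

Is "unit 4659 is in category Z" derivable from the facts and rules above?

By R7 (it is coated, it has marker V): it meets criterion J1.
By R9 (it is within tolerance, it is held for review, it is in category F): it is anodized.
By R13 (it meets criterion C1, it meets criterion K): it meets criterion P.
By R14 (it carries flag N1, it is held for review): it is shipped.
By R16 (it meets criterion K): it exceeds the weight limit.
By R20 (it has attribute W, it meets criterion C1): it is classified as M1.
By R23 (it is classified as M1, it is coated): it passes the pressure test.
By R25 (it is in category F): it meets spec.
By R30 (it has marker V, it is load-tested, it is in category S): it is in category N.
By R31 (it is classified as H1, it meets criterion K): it is heat-treated.
By R34 (it meets criterion P, it is in category N): it is from supplier B.
By R35 (it is shipped, it is anodized): it is certified.
By R37 (it passes the pressure test, it is in category S, it is rejected): it has marker L1.
By R2 (it exceeds the weight limit): it satisfies condition U1.
By R5 (it meets spec, it meets criterion K): it carries flag B.
By R15 (it is heat-treated): it is tagged H.
By R18 (it is certified, it is in category S): it is classified as J.
By R19 (it has marker L1, it meets criterion J1): it is in category L.
By R33 (it is from supplier B, it meets criterion K, it is tagged H): it satisfies condition Q.
By R1 (it is in category L, it is classified as J, it is in category F): it has attribute Z1.
By R4 (it carries flag B): it is in category T.
By R26 (it is in category T): it passes visual inspection.
By R28 (it satisfies condition Q, it satisfies condition U1): it meets criterion M.
By R32 (it passes visual inspection, it is classified as H1): it has marker Y1.
By R17 (it has attribute Z1, it has marker Y1): it requires rework.
By R24 (it requires rework): it is marked for recall.
By R10 (it is marked for recall, it meets criterion M): it is in state A.
By R21 (it is in state A): it is in category Z.

Yes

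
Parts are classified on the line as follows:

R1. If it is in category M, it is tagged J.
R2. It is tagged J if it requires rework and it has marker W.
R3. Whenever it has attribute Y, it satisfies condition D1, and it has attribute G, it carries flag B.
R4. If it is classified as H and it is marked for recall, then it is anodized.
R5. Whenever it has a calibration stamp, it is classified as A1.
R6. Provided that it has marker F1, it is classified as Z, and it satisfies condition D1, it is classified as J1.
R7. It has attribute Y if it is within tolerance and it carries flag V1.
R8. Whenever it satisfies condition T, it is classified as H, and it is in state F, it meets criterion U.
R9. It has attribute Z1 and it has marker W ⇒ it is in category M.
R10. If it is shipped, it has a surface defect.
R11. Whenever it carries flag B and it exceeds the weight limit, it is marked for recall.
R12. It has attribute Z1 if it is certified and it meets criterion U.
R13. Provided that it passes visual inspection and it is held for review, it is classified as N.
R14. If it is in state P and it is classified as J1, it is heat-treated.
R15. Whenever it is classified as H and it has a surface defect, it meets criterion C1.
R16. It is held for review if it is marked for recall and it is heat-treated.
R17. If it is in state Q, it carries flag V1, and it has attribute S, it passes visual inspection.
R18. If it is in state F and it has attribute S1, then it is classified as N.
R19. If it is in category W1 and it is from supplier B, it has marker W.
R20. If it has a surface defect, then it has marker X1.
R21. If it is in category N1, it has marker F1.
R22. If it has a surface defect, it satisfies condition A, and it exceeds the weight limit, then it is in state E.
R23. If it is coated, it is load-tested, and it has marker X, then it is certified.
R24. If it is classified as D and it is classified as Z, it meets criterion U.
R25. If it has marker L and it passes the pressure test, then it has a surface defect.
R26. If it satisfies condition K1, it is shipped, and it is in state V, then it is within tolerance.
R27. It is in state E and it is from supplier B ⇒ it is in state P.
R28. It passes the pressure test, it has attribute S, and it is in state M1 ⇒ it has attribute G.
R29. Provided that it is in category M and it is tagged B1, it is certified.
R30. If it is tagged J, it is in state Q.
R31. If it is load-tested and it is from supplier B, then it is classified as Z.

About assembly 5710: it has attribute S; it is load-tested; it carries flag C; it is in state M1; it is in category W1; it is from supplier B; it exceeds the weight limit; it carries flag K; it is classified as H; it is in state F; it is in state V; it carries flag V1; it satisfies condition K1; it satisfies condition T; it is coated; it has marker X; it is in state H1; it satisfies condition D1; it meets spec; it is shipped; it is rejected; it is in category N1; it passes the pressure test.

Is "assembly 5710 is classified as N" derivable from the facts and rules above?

No

Forward chaining from the given facts derives: meets criterion U, has a surface defect, meets criterion C1, has marker W, has marker X1, has marker F1, is certified, is within tolerance, has attribute G, is classified as Z, is classified as J1, has attribute Y, has attribute Z1, carries flag B, is in category M, is marked for recall, is tagged J, is anodized, is in state Q, passes visual inspection.
Rules concluding "it is classified as N": R13 needs "it is held for review"; R18 needs "it has attribute S1" — none of these are established.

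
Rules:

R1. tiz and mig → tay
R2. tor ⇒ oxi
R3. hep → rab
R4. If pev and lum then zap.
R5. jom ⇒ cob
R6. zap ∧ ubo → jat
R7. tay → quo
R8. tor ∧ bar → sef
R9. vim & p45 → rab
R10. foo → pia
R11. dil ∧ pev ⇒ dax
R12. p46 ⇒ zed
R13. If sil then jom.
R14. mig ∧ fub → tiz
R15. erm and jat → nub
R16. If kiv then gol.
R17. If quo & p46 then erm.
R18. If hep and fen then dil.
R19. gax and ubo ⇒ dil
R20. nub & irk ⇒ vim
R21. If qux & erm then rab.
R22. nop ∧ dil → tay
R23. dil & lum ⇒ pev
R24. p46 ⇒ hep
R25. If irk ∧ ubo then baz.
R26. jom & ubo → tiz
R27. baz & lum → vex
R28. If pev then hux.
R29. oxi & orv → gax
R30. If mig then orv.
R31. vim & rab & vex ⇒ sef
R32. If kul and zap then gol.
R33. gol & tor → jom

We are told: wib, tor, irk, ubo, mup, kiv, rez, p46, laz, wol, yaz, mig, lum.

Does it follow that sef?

oxi  (by R2: tor)
gol  (by R16: kiv)
hep  (by R24: p46)
baz  (by R25: irk, ubo)
vex  (by R27: baz, lum)
orv  (by R30: mig)
jom  (by R33: gol, tor)
rab  (by R3: hep)
tiz  (by R26: jom, ubo)
gax  (by R29: oxi, orv)
tay  (by R1: tiz, mig)
quo  (by R7: tay)
erm  (by R17: quo, p46)
dil  (by R19: gax, ubo)
pev  (by R23: dil, lum)
zap  (by R4: pev, lum)
jat  (by R6: zap, ubo)
nub  (by R15: erm, jat)
vim  (by R20: nub, irk)
sef  (by R31: vim, rab, vex)

Yes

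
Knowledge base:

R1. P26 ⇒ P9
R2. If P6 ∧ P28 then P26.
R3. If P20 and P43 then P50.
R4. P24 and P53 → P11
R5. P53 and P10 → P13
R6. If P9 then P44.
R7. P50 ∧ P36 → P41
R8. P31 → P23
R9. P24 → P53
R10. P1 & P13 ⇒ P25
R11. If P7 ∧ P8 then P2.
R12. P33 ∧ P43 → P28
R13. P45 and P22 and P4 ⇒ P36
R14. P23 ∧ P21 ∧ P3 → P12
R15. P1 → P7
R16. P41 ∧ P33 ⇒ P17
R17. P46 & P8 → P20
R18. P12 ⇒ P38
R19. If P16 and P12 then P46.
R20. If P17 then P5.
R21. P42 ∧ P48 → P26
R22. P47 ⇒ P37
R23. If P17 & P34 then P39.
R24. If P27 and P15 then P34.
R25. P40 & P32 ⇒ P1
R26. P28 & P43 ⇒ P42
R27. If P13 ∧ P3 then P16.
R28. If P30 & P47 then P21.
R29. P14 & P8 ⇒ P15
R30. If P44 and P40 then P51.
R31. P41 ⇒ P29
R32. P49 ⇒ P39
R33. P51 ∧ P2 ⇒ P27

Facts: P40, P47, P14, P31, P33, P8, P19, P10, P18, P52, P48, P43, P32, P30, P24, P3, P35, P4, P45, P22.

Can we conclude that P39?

P23  (by R8: P31)
P53  (by R9: P24)
P28  (by R12: P33, P43)
P36  (by R13: P45, P22, P4)
P1  (by R25: P40, P32)
P42  (by R26: P28, P43)
P21  (by R28: P30, P47)
P15  (by R29: P14, P8)
P13  (by R5: P53, P10)
P12  (by R14: P23, P21, P3)
P7  (by R15: P1)
P26  (by R21: P42, P48)
P16  (by R27: P13, P3)
P9  (by R1: P26)
P44  (by R6: P9)
P2  (by R11: P7, P8)
P46  (by R19: P16, P12)
P51  (by R30: P44, P40)
P27  (by R33: P51, P2)
P20  (by R17: P46, P8)
P34  (by R24: P27, P15)
P50  (by R3: P20, P43)
P41  (by R7: P50, P36)
P17  (by R16: P41, P33)
P39  (by R23: P17, P34)

Yes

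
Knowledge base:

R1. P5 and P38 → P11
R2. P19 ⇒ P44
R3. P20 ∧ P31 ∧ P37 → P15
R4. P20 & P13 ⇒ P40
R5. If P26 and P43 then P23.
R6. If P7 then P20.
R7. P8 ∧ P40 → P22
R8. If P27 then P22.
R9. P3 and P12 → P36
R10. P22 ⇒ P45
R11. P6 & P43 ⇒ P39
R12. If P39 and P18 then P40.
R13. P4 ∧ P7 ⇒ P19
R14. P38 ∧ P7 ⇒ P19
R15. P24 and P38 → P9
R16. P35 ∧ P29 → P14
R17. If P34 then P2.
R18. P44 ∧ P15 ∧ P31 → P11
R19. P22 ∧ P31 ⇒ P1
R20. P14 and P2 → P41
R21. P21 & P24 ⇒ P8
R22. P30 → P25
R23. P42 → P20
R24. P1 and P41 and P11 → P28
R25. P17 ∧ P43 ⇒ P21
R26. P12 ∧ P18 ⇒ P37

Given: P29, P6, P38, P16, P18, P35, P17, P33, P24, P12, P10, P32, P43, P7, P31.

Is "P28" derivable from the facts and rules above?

No

Forward chaining from the given facts derives: P20, P39, P40, P19, P9, P14, P21, P37, P44, P15, P11, P8, P22, P45, P1.
The only rule concluding P28 is R24, which needs P41; that is never established.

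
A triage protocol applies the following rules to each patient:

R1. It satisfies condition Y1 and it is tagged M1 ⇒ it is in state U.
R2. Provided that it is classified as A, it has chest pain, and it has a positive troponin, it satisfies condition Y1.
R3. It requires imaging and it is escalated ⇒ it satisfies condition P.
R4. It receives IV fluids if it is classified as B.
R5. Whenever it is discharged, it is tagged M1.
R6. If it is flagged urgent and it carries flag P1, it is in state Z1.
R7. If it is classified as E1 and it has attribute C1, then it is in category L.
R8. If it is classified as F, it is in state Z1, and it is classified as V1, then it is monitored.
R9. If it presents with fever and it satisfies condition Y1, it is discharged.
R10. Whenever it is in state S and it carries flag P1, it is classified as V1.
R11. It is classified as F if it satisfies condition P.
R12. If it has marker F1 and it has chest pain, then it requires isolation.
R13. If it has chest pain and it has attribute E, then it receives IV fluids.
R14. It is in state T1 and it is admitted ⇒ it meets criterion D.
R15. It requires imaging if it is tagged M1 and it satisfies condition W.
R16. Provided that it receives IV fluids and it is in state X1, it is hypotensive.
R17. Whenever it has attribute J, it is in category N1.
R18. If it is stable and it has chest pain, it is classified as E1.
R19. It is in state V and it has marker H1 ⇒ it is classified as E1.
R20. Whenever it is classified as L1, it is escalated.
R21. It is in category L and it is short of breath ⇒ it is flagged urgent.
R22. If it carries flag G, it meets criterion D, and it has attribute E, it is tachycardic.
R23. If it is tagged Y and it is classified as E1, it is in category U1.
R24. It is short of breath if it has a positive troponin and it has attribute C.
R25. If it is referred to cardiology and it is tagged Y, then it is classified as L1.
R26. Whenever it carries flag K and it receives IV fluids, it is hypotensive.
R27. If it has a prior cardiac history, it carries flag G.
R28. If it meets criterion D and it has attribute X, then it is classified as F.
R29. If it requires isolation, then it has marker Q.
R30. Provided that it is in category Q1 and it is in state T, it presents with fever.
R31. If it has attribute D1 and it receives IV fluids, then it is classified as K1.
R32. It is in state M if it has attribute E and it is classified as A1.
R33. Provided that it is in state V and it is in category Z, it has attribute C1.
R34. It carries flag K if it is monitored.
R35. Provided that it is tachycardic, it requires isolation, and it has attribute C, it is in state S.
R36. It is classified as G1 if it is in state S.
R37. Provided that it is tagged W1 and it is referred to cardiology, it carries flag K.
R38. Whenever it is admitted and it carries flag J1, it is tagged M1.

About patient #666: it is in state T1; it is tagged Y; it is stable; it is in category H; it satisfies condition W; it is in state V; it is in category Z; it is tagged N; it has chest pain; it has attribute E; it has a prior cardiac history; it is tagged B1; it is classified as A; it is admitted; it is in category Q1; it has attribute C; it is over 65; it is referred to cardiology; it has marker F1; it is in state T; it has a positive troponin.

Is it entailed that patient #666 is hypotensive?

No

Forward chaining from the given facts derives: satisfies condition Y1, requires isolation, receives IV fluids, meets criterion D, is classified as E1, is in category U1, is short of breath, is classified as L1, carries flag G, has marker Q, presents with fever, has attribute C1, is in category L, is discharged, is escalated, is flagged urgent, is tachycardic, is in state S, is classified as G1, is tagged M1, requires imaging, is in state U, satisfies condition P, is classified as F.
Rules concluding "it is hypotensive": R16 needs "it is in state X1"; R26 needs "it carries flag K" — none of these are established.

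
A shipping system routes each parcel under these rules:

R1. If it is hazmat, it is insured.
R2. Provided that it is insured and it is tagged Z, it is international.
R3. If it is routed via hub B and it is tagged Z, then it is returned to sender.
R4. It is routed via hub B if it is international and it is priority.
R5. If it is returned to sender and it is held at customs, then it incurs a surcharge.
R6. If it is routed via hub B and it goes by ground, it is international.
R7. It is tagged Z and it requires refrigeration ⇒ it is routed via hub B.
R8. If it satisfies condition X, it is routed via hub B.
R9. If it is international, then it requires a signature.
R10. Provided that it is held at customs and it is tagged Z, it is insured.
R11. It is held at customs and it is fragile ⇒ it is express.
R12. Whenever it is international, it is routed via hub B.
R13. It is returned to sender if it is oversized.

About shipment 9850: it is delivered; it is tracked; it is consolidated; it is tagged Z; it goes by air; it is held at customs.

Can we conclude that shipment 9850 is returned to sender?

Yes

By R10 (it is held at customs, it is tagged Z): it is insured.
By R2 (it is insured, it is tagged Z): it is international.
By R12 (it is international): it is routed via hub B.
By R3 (it is routed via hub B, it is tagged Z): it is returned to sender.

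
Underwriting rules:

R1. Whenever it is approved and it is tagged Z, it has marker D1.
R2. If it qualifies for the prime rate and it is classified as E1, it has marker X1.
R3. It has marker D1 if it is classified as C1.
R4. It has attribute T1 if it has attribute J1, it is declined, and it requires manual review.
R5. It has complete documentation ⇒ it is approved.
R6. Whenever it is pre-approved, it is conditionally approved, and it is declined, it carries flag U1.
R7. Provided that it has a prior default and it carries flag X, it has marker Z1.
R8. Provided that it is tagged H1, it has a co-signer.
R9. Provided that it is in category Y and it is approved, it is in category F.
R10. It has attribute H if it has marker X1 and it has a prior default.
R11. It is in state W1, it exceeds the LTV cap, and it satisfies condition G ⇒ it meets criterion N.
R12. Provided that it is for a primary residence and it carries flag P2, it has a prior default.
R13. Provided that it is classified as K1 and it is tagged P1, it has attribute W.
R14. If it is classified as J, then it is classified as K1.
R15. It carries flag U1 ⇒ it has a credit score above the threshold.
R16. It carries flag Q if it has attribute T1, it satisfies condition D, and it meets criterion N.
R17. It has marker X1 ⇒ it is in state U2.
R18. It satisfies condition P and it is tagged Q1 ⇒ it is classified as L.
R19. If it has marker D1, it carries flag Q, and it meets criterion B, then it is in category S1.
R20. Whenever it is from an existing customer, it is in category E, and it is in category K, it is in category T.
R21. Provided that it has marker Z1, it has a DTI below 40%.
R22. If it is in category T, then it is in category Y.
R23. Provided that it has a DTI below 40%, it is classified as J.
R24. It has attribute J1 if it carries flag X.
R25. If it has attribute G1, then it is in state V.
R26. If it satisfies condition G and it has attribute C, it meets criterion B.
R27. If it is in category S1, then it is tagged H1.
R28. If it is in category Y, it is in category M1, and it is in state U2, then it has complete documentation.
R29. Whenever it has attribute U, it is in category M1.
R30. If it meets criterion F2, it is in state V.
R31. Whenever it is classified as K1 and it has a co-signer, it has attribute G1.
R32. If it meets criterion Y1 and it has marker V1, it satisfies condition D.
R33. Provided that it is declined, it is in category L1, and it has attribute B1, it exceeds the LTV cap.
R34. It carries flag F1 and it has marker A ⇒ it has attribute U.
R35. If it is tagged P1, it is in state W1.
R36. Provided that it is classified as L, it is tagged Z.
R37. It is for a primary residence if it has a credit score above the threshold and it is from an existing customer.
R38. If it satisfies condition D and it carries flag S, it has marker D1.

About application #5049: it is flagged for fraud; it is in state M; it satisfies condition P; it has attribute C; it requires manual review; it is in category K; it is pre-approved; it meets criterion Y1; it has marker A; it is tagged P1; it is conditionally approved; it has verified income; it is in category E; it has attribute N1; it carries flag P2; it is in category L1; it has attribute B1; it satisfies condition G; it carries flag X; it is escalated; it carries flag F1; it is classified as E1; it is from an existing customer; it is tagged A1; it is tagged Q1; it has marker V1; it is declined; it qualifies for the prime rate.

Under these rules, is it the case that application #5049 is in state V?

By R2 (it qualifies for the prime rate, it is classified as E1): it has marker X1.
By R6 (it is pre-approved, it is conditionally approved, it is declined): it carries flag U1.
By R15 (it carries flag U1): it has a credit score above the threshold.
By R17 (it has marker X1): it is in state U2.
By R18 (it satisfies condition P, it is tagged Q1): it is classified as L.
By R20 (it is from an existing customer, it is in category E, it is in category K): it is in category T.
By R22 (it is in category T): it is in category Y.
By R24 (it carries flag X): it has attribute J1.
By R26 (it satisfies condition G, it has attribute C): it meets criterion B.
By R32 (it meets criterion Y1, it has marker V1): it satisfies condition D.
By R33 (it is declined, it is in category L1, it has attribute B1): it exceeds the LTV cap.
By R34 (it carries flag F1, it has marker A): it has attribute U.
By R35 (it is tagged P1): it is in state W1.
By R36 (it is classified as L): it is tagged Z.
By R37 (it has a credit score above the threshold, it is from an existing customer): it is for a primary residence.
By R4 (it has attribute J1, it is declined, it requires manual review): it has attribute T1.
By R11 (it is in state W1, it exceeds the LTV cap, it satisfies condition G): it meets criterion N.
By R12 (it is for a primary residence, it carries flag P2): it has a prior default.
By R16 (it has attribute T1, it satisfies condition D, it meets criterion N): it carries flag Q.
By R29 (it has attribute U): it is in category M1.
By R7 (it has a prior default, it carries flag X): it has marker Z1.
By R21 (it has marker Z1): it has a DTI below 40%.
By R23 (it has a DTI below 40%): it is classified as J.
By R28 (it is in category Y, it is in category M1, it is in state U2): it has complete documentation.
By R5 (it has complete documentation): it is approved.
By R14 (it is classified as J): it is classified as K1.
By R1 (it is approved, it is tagged Z): it has marker D1.
By R19 (it has marker D1, it carries flag Q, it meets criterion B): it is in category S1.
By R27 (it is in category S1): it is tagged H1.
By R8 (it is tagged H1): it has a co-signer.
By R31 (it is classified as K1, it has a co-signer): it has attribute G1.
By R25 (it has attribute G1): it is in state V.

Yes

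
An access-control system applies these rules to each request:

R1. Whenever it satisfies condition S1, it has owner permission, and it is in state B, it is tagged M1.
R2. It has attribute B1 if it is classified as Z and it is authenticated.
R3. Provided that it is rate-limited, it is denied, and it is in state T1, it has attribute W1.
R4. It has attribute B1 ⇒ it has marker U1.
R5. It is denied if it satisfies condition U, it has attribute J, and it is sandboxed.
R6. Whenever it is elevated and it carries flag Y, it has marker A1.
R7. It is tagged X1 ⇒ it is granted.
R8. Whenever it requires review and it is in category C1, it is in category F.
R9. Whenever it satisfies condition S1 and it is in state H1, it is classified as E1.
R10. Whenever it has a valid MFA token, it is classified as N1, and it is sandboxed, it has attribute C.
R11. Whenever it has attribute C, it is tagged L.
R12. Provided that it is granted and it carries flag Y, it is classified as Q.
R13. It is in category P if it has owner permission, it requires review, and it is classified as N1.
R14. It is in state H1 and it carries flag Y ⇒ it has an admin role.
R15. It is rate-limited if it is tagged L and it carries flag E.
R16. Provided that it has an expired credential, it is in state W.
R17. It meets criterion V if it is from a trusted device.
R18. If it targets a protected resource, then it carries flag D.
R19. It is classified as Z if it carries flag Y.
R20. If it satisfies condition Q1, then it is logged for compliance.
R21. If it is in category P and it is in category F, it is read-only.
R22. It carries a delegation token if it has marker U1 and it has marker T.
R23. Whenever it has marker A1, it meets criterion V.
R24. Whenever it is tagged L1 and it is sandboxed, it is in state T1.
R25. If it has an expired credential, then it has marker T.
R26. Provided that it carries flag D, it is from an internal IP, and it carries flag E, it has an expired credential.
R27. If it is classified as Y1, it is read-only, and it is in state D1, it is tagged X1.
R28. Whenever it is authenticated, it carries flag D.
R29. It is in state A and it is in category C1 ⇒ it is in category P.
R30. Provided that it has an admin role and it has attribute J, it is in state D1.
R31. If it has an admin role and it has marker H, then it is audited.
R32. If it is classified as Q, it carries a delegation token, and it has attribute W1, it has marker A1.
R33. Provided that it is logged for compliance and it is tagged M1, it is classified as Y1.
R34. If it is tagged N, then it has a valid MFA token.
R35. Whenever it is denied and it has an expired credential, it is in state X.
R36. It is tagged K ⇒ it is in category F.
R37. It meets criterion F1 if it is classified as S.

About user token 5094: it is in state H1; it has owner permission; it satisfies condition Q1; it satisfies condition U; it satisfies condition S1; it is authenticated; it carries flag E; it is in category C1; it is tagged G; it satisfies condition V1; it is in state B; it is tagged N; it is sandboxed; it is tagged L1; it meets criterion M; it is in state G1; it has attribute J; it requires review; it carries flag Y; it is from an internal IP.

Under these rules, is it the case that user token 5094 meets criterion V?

No

Forward chaining from the given facts derives: is tagged M1, is denied, is in category F, is classified as E1, has an admin role, is classified as Z, is logged for compliance, is in state T1, carries flag D, is in state D1, is classified as Y1, has a valid MFA token, has attribute B1, has marker U1, has an expired credential, is in state X, is in state W, has marker T, carries a delegation token.
Rules concluding "it meets criterion V": R17 needs "it is from a trusted device"; R23 needs "it has marker A1" — none of these are established.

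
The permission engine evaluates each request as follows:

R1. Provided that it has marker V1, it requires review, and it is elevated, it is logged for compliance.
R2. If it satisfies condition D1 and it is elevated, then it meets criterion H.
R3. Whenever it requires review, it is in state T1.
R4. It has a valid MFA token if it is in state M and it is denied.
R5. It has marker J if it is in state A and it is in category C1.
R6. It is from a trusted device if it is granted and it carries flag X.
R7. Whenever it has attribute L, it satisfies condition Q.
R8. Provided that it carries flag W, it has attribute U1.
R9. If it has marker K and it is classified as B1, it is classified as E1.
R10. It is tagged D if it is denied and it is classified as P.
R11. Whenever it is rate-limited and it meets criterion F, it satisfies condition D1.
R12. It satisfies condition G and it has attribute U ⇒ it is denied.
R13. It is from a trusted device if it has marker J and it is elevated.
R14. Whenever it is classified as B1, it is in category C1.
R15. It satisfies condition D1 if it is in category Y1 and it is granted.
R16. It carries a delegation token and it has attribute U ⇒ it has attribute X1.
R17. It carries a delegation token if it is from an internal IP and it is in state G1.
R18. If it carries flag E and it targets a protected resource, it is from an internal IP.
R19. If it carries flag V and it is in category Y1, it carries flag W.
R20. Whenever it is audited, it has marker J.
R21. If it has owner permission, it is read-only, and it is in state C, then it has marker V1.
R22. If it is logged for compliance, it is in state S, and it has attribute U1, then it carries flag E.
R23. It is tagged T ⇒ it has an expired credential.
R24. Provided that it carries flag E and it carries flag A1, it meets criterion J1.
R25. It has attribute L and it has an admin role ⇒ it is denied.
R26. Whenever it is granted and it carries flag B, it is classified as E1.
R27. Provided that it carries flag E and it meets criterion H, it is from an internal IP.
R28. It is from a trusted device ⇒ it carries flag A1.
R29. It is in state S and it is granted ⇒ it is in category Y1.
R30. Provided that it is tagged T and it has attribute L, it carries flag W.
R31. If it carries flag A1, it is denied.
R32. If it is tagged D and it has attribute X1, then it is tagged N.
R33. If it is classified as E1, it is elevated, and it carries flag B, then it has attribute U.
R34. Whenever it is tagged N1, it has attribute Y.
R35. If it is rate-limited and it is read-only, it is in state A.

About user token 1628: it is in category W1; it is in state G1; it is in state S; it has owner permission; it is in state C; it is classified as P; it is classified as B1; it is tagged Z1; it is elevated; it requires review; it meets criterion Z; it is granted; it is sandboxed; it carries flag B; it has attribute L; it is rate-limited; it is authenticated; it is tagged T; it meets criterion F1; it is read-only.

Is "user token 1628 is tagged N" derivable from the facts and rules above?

Yes

By R14 (it is classified as B1): it is in category C1.
By R21 (it has owner permission, it is read-only, it is in state C): it has marker V1.
By R26 (it is granted, it carries flag B): it is classified as E1.
By R29 (it is in state S, it is granted): it is in category Y1.
By R30 (it is tagged T, it has attribute L): it carries flag W.
By R33 (it is classified as E1, it is elevated, it carries flag B): it has attribute U.
By R35 (it is rate-limited, it is read-only): it is in state A.
By R1 (it has marker V1, it requires review, it is elevated): it is logged for compliance.
By R5 (it is in state A, it is in category C1): it has marker J.
By R8 (it carries flag W): it has attribute U1.
By R13 (it has marker J, it is elevated): it is from a trusted device.
By R15 (it is in category Y1, it is granted): it satisfies condition D1.
By R22 (it is logged for compliance, it is in state S, it has attribute U1): it carries flag E.
By R28 (it is from a trusted device): it carries flag A1.
By R31 (it carries flag A1): it is denied.
By R2 (it satisfies condition D1, it is elevated): it meets criterion H.
By R10 (it is denied, it is classified as P): it is tagged D.
By R27 (it carries flag E, it meets criterion H): it is from an internal IP.
By R17 (it is from an internal IP, it is in state G1): it carries a delegation token.
By R16 (it carries a delegation token, it has attribute U): it has attribute X1.
By R32 (it is tagged D, it has attribute X1): it is tagged N.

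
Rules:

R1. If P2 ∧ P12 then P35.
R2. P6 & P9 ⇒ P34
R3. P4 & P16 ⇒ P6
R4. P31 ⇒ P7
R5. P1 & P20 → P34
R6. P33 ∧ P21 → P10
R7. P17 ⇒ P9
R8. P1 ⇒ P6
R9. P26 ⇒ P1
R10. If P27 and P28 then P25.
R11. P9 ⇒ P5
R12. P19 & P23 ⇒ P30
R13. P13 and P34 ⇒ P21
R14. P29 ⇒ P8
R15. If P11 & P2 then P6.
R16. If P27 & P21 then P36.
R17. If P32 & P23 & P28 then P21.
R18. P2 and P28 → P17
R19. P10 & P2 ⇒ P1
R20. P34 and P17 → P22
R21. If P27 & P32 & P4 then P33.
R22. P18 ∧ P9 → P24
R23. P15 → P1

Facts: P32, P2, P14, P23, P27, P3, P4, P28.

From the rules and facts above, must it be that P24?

No

Forward chaining from the given facts derives: P25, P21, P17, P33, P10, P9, P5, P36, P1, P6, P34, P22.
The only rule concluding P24 is R22, which needs P18; that is never established.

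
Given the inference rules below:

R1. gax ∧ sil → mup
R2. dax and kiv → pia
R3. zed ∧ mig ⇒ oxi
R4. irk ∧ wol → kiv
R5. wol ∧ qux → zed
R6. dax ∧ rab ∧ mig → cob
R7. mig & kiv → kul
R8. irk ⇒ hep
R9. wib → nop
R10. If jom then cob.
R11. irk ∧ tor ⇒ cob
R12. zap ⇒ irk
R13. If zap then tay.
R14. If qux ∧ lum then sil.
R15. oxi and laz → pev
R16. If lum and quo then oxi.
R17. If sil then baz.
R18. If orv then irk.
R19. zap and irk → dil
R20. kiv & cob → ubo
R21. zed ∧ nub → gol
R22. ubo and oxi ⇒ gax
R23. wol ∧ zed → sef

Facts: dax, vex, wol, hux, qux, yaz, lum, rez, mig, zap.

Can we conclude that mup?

No

Forward chaining from the given facts derives: zed, irk, tay, sil, baz, dil, sef, oxi, kiv, kul, hep, pia.
The only rule concluding mup is R1, which needs gax; that is never established.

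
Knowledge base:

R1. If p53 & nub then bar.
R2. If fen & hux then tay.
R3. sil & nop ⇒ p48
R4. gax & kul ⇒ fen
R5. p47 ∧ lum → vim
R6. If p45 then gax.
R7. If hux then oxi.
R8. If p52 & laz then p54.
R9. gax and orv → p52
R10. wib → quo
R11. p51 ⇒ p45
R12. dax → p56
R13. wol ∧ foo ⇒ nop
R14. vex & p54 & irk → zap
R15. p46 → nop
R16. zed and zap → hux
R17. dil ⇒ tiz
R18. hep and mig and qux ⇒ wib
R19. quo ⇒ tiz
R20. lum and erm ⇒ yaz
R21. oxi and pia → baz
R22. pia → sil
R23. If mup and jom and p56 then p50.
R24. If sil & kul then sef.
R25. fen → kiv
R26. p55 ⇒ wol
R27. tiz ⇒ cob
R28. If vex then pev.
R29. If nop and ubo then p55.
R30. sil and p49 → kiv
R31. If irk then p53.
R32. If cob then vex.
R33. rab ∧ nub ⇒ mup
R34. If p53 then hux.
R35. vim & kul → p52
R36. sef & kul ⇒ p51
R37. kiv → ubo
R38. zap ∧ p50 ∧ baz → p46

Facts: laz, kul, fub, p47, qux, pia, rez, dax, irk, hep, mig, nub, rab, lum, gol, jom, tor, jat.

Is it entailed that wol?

vim  (by R5: p47, lum)
p56  (by R12: dax)
wib  (by R18: hep, mig, qux)
sil  (by R22: pia)
sef  (by R24: sil, kul)
p53  (by R31: irk)
mup  (by R33: rab, nub)
hux  (by R34: p53)
p52  (by R35: vim, kul)
p51  (by R36: sef, kul)
oxi  (by R7: hux)
p54  (by R8: p52, laz)
quo  (by R10: wib)
p45  (by R11: p51)
tiz  (by R19: quo)
baz  (by R21: oxi, pia)
p50  (by R23: mup, jom, p56)
cob  (by R27: tiz)
vex  (by R32: cob)
gax  (by R6: p45)
zap  (by R14: vex, p54, irk)
p46  (by R38: zap, p50, baz)
fen  (by R4: gax, kul)
nop  (by R15: p46)
kiv  (by R25: fen)
ubo  (by R37: kiv)
p55  (by R29: nop, ubo)
wol  (by R26: p55)

Yes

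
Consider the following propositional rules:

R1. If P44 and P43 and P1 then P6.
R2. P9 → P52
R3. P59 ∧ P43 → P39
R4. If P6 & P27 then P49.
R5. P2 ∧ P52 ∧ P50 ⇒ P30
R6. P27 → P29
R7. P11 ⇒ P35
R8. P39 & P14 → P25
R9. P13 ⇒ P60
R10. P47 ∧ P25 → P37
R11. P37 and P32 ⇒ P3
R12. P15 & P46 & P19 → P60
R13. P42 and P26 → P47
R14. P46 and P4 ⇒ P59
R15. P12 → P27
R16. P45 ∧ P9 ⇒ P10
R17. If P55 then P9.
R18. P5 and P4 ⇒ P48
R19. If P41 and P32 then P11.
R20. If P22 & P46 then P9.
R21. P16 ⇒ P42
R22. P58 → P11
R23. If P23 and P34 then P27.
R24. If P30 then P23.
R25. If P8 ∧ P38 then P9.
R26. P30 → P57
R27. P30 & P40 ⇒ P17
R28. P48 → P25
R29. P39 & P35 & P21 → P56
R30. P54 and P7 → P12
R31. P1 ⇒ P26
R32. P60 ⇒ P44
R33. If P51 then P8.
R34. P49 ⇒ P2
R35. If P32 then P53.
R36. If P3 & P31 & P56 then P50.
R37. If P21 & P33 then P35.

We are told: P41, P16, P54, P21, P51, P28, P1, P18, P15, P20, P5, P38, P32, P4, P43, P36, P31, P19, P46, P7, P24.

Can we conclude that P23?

Yes

P60  (by R12: P15, P46, P19)
P59  (by R14: P46, P4)
P48  (by R18: P5, P4)
P11  (by R19: P41, P32)
P42  (by R21: P16)
P25  (by R28: P48)
P12  (by R30: P54, P7)
P26  (by R31: P1)
P44  (by R32: P60)
P8  (by R33: P51)
P6  (by R1: P44, P43, P1)
P39  (by R3: P59, P43)
P35  (by R7: P11)
P47  (by R13: P42, P26)
P27  (by R15: P12)
P9  (by R25: P8, P38)
P56  (by R29: P39, P35, P21)
P52  (by R2: P9)
P49  (by R4: P6, P27)
P37  (by R10: P47, P25)
P3  (by R11: P37, P32)
P2  (by R34: P49)
P50  (by R36: P3, P31, P56)
P30  (by R5: P2, P52, P50)
P23  (by R24: P30)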